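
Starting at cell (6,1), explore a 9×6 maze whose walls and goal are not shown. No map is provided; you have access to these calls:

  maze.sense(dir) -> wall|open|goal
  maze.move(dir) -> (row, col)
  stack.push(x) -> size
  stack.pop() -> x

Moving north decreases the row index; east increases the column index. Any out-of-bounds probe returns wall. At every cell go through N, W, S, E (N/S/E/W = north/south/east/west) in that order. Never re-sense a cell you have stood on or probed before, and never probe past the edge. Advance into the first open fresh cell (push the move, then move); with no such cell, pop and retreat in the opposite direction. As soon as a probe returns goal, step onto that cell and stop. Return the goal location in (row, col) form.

% maze.sense north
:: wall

% maze.sense west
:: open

% stack.push west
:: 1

% maze.move west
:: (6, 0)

% maze.sense north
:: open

% stack.push north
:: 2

% maze.move north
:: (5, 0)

% maze.sense north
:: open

% stack.push north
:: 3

% maze.move north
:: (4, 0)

% maze.sense north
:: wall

% maze.sense east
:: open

% stack.push east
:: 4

% maze.move east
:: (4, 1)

% maze.sense north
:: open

% stack.push north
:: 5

% maze.move north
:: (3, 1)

% maze.sense north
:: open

% stack.push north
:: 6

% maze.move north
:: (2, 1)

% maze.sense north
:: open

% stack.push north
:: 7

% maze.move north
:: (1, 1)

% maze.sense north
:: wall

% maze.sense west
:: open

% stack.push west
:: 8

% maze.move west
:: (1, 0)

% maze.sense north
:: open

% stack.push north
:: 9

% maze.move north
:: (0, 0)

% stack.pop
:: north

% maze.move south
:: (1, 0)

% maze.sense south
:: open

% stack.push south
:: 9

% maze.move south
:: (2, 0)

% stack.pop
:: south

% maze.move north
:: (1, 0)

% stack.pop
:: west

% maze.move east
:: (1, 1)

% maze.sense east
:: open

% stack.push east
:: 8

% maze.move east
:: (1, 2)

% maze.sense north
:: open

% stack.push north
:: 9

% maze.move north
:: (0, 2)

% maze.sense east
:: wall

% stack.pop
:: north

% maze.move south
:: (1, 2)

% maze.sense south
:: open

% stack.push south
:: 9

% maze.move south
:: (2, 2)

% maze.sense south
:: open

% stack.push south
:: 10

% maze.move south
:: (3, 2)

% maze.sense south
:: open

% stack.push south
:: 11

% maze.move south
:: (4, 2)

% maze.sense south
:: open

% stack.push south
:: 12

% maze.move south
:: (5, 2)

% maze.sense south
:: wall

% maze.sense east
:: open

% stack.push east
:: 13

% maze.move east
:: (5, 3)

% maze.sense north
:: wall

% maze.sense south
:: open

% stack.push south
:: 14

% maze.move south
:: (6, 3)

% maze.sense south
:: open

% stack.push south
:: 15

% maze.move south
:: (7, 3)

% maze.sense west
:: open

% stack.push west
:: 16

% maze.move west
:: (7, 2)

% maze.sense west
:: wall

% maze.sense south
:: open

% stack.push south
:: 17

% maze.move south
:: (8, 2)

% maze.sense west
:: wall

% maze.sense east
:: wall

% stack.pop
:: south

% maze.move north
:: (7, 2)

% stack.pop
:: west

% maze.move east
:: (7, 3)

% maze.sense east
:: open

% stack.push east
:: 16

% maze.move east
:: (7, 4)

% maze.sense north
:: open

% stack.push north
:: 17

% maze.move north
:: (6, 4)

% maze.sense north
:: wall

% maze.sense east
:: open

% stack.push east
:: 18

% maze.move east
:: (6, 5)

% maze.sense north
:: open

% stack.push north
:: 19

% maze.move north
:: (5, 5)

% maze.sense north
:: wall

% stack.pop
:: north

% maze.move south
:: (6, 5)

% maze.sense south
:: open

% stack.push south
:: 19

% maze.move south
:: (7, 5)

% maze.sense south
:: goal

% maze.move south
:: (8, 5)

Answer: (8, 5)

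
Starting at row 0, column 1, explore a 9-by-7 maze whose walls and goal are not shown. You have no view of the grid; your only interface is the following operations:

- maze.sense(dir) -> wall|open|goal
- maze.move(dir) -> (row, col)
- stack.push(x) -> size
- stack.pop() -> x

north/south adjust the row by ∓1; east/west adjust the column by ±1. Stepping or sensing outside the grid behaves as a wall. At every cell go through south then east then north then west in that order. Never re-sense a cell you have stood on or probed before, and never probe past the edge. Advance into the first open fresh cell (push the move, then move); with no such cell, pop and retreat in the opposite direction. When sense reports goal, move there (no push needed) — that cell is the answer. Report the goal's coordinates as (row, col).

> sense south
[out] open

> push south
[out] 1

> move south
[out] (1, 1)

> sense south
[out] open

> push south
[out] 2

> move south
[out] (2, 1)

> sense south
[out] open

> push south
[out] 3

> move south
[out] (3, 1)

> sense south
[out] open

> push south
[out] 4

> move south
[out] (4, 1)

> sense south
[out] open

> push south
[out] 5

> move south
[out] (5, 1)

> sense south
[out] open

> push south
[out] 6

> move south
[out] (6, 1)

> sense south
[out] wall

> sense east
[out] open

> push east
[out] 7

> move east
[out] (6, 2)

> sense south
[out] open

> push south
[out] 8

> move south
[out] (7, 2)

> sense south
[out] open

> push south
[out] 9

> move south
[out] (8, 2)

> sense east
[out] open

> push east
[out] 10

> move east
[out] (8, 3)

> sense east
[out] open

> push east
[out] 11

> move east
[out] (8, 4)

> sense east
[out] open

> push east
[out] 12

> move east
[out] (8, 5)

> sense east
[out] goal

> move east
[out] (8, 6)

Answer: (8, 6)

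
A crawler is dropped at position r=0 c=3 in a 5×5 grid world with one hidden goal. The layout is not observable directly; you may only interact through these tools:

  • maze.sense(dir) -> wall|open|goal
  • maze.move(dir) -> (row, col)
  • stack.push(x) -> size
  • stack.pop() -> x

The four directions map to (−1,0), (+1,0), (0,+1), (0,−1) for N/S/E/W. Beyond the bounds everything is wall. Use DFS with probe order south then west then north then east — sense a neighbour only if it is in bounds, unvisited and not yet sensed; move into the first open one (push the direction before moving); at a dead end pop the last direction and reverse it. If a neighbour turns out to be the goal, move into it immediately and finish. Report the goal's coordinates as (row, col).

I run maze.sense with dir→south, which returns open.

Using stack.push with x→south, which returns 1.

I invoke maze.move with dir→south, and observe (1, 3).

Next I call maze.sense with dir→south, which returns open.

I try stack.push with x→south, and get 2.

I use maze.move with dir→south, → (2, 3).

I try maze.sense with dir→south, and observe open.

Invoking stack.push with x→south, : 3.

I call maze.move with dir→south, — result: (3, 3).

Next I call maze.sense with dir→south, which returns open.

Invoking stack.push with x→south, and get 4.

I try maze.move with dir→south, → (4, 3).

Then maze.sense with dir→west, → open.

I run stack.push with x→west, which returns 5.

I call maze.move with dir→west, yielding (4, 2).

Invoking maze.sense with dir→west, : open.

Now I run stack.push with x→west, → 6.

Invoking maze.move with dir→west, — result: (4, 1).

I call maze.sense with dir→west, and see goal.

Calling maze.move with dir→west, yielding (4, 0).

Answer: (4, 0)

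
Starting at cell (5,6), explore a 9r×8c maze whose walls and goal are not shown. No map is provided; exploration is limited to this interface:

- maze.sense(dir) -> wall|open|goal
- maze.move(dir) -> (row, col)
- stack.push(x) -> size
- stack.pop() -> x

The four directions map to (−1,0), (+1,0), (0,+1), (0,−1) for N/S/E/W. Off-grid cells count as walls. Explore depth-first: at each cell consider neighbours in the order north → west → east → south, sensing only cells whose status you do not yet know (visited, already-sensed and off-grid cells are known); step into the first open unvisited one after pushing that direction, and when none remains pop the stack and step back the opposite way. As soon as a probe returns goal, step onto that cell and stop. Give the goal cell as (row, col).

% sense dir='north'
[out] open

% push x='north'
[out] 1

% move dir='north'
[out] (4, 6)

% sense dir='north'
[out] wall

% sense dir='west'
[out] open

% push x='west'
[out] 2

% move dir='west'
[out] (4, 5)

% sense dir='north'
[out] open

% push x='north'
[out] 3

% move dir='north'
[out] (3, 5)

% sense dir='north'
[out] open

% push x='north'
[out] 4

% move dir='north'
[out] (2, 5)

% sense dir='north'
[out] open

% push x='north'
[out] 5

% move dir='north'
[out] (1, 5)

% sense dir='north'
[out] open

% push x='north'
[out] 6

% move dir='north'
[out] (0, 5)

% sense dir='west'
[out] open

% push x='west'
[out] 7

% move dir='west'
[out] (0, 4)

% sense dir='west'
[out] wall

% sense dir='south'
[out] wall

% pop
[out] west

% move dir='east'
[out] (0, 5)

% sense dir='east'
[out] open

% push x='east'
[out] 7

% move dir='east'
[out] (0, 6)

% sense dir='east'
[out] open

% push x='east'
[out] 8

% move dir='east'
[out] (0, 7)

% sense dir='south'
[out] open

% push x='south'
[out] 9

% move dir='south'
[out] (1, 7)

% sense dir='west'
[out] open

% push x='west'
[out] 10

% move dir='west'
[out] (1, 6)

% sense dir='south'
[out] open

% push x='south'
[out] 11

% move dir='south'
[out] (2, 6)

% sense dir='east'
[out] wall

% pop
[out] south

% move dir='north'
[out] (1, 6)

% pop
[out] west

% move dir='east'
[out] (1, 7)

% pop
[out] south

% move dir='north'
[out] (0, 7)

% pop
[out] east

% move dir='west'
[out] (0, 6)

% pop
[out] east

% move dir='west'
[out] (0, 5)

% pop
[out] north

% move dir='south'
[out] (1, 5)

% pop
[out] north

% move dir='south'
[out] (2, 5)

% sense dir='west'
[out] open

% push x='west'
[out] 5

% move dir='west'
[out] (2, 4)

% sense dir='west'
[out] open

% push x='west'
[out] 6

% move dir='west'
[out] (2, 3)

% sense dir='north'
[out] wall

% sense dir='west'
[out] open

% push x='west'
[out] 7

% move dir='west'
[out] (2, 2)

% sense dir='north'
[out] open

% push x='north'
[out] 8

% move dir='north'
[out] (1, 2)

% sense dir='north'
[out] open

% push x='north'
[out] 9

% move dir='north'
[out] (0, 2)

% sense dir='west'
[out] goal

% move dir='west'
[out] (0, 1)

Answer: (0, 1)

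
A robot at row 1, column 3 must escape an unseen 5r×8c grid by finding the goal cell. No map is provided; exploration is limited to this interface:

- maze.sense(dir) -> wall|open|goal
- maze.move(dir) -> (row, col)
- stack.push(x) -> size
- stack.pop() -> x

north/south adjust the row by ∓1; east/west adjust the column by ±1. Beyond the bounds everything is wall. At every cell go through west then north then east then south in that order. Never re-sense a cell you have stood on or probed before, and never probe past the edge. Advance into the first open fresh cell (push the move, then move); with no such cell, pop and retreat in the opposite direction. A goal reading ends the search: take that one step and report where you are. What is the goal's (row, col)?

Step: maze.sense[dir=west]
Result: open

Step: stack.push[x=west]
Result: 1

Step: maze.move[dir=west]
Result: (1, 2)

Step: maze.sense[dir=west]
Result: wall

Step: maze.sense[dir=north]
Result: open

Step: stack.push[x=north]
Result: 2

Step: maze.move[dir=north]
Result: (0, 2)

Step: maze.sense[dir=west]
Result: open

Step: stack.push[x=west]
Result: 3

Step: maze.move[dir=west]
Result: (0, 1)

Step: maze.sense[dir=west]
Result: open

Step: stack.push[x=west]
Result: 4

Step: maze.move[dir=west]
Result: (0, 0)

Step: maze.sense[dir=south]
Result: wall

Step: stack.pop[]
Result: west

Step: maze.move[dir=east]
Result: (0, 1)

Step: stack.pop[]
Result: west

Step: maze.move[dir=east]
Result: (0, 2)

Step: maze.sense[dir=east]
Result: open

Step: stack.push[x=east]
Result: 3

Step: maze.move[dir=east]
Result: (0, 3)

Step: maze.sense[dir=east]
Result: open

Step: stack.push[x=east]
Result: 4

Step: maze.move[dir=east]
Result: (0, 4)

Step: maze.sense[dir=east]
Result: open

Step: stack.push[x=east]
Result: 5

Step: maze.move[dir=east]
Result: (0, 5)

Step: maze.sense[dir=east]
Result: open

Step: stack.push[x=east]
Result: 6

Step: maze.move[dir=east]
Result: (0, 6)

Step: maze.sense[dir=east]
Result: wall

Step: maze.sense[dir=south]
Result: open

Step: stack.push[x=south]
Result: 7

Step: maze.move[dir=south]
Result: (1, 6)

Step: maze.sense[dir=west]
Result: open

Step: stack.push[x=west]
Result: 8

Step: maze.move[dir=west]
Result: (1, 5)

Step: maze.sense[dir=west]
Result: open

Step: stack.push[x=west]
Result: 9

Step: maze.move[dir=west]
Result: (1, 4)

Step: maze.sense[dir=south]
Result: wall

Step: stack.pop[]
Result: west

Step: maze.move[dir=east]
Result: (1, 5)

Step: maze.sense[dir=south]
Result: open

Step: stack.push[x=south]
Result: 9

Step: maze.move[dir=south]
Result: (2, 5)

Step: maze.sense[dir=east]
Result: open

Step: stack.push[x=east]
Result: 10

Step: maze.move[dir=east]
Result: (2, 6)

Step: maze.sense[dir=east]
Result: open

Step: stack.push[x=east]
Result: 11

Step: maze.move[dir=east]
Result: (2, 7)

Step: maze.sense[dir=north]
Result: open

Step: stack.push[x=north]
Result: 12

Step: maze.move[dir=north]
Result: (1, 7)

Step: stack.pop[]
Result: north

Step: maze.move[dir=south]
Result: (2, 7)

Step: maze.sense[dir=south]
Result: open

Step: stack.push[x=south]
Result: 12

Step: maze.move[dir=south]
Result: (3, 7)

Step: maze.sense[dir=west]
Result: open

Step: stack.push[x=west]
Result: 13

Step: maze.move[dir=west]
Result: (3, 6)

Step: maze.sense[dir=west]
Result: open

Step: stack.push[x=west]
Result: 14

Step: maze.move[dir=west]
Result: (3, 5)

Step: maze.sense[dir=west]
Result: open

Step: stack.push[x=west]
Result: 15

Step: maze.move[dir=west]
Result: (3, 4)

Step: maze.sense[dir=west]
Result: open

Step: stack.push[x=west]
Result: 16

Step: maze.move[dir=west]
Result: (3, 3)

Step: maze.sense[dir=west]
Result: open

Step: stack.push[x=west]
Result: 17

Step: maze.move[dir=west]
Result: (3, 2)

Step: maze.sense[dir=west]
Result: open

Step: stack.push[x=west]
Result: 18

Step: maze.move[dir=west]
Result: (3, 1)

Step: maze.sense[dir=west]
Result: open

Step: stack.push[x=west]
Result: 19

Step: maze.move[dir=west]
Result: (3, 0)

Step: maze.sense[dir=north]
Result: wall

Step: maze.sense[dir=south]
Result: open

Step: stack.push[x=south]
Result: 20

Step: maze.move[dir=south]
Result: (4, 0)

Step: maze.sense[dir=east]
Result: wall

Step: stack.pop[]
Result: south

Step: maze.move[dir=north]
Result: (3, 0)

Step: stack.pop[]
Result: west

Step: maze.move[dir=east]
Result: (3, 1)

Step: maze.sense[dir=north]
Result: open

Step: stack.push[x=north]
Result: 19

Step: maze.move[dir=north]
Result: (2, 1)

Step: maze.sense[dir=east]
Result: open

Step: stack.push[x=east]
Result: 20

Step: maze.move[dir=east]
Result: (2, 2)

Step: maze.sense[dir=east]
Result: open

Step: stack.push[x=east]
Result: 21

Step: maze.move[dir=east]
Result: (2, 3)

Step: stack.pop[]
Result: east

Step: maze.move[dir=west]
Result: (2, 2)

Step: stack.pop[]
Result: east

Step: maze.move[dir=west]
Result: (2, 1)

Step: stack.pop[]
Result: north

Step: maze.move[dir=south]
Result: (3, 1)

Step: stack.pop[]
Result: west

Step: maze.move[dir=east]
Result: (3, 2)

Step: maze.sense[dir=south]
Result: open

Step: stack.push[x=south]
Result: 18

Step: maze.move[dir=south]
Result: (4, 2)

Step: maze.sense[dir=east]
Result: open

Step: stack.push[x=east]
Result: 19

Step: maze.move[dir=east]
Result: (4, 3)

Step: maze.sense[dir=east]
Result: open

Step: stack.push[x=east]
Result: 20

Step: maze.move[dir=east]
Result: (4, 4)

Step: maze.sense[dir=east]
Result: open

Step: stack.push[x=east]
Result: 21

Step: maze.move[dir=east]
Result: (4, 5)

Step: maze.sense[dir=east]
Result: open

Step: stack.push[x=east]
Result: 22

Step: maze.move[dir=east]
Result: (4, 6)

Step: maze.sense[dir=east]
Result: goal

Step: maze.move[dir=east]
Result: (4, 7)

Answer: (4, 7)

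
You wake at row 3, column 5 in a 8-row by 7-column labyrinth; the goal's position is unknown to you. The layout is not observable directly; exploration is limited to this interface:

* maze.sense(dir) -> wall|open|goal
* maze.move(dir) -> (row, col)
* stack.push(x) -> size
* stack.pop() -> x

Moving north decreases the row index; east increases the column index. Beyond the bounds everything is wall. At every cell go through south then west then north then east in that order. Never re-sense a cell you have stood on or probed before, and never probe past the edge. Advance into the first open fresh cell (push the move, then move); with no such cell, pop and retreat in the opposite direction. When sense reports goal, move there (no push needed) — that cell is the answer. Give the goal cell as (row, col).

Next I call maze.sense using dir→south, and see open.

I try stack.push using x→south, and observe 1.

I use maze.move using dir→south, → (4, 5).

Calling maze.sense using dir→south, yielding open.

Now I run stack.push using x→south, which returns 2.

I invoke maze.move using dir→south, : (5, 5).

Next I call maze.sense using dir→south, and see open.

Then stack.push using x→south, which returns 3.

I run maze.move using dir→south, and observe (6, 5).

Next I call maze.sense using dir→south, giving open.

I call stack.push using x→south, which returns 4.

I run maze.move using dir→south, which returns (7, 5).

Invoking maze.sense using dir→west, and get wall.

Now I run maze.sense using dir→east, — result: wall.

I try stack.pop, which returns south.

Next I call maze.move using dir→north, giving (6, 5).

Now I run maze.sense using dir→west, — result: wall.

I try maze.sense using dir→east, → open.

I run stack.push using x→east, which returns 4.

Using maze.move using dir→east, yielding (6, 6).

Now I run maze.sense using dir→north, yielding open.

I run stack.push using x→north, which returns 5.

I invoke maze.move using dir→north, yielding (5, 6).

I call maze.sense using dir→north, which returns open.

Invoking stack.push using x→north, — result: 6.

I try maze.move using dir→north, and observe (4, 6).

I run maze.sense using dir→north, which returns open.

Next I call stack.push using x→north, : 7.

I invoke maze.move using dir→north, and see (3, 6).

I run maze.sense using dir→north, and get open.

Calling stack.push using x→north, : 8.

I use maze.move using dir→north, : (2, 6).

Next I call maze.sense using dir→west, yielding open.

I run stack.push using x→west, and observe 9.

Next I call maze.move using dir→west, yielding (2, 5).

Using maze.sense using dir→west, and see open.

Then stack.push using x→west, which returns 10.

I use maze.move using dir→west, and observe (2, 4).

I run maze.sense using dir→south, and see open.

Using stack.push using x→south, and see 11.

I try maze.move using dir→south, and see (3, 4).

Using maze.sense using dir→south, and observe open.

I call stack.push using x→south, → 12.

I call maze.move using dir→south, → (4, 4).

I call maze.sense using dir→south, giving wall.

I use maze.sense using dir→west, : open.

Now I run stack.push using x→west, giving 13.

Next I call maze.move using dir→west, : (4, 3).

Next I call maze.sense using dir→south, which returns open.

Using stack.push using x→south, and observe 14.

I call maze.move using dir→south, and get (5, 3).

I call maze.sense using dir→south, : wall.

I run maze.sense using dir→west, giving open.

Using stack.push using x→west, — result: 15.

Calling maze.move using dir→west, which returns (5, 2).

I try maze.sense using dir→south, → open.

I invoke stack.push using x→south, → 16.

Calling maze.move using dir→south, → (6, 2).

Now I run maze.sense using dir→south, → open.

Next I call stack.push using x→south, — result: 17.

Then maze.move using dir→south, which returns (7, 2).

Next I call maze.sense using dir→west, which returns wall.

I invoke maze.sense using dir→east, yielding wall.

I run stack.pop(), — result: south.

I try maze.move using dir→north, — result: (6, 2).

I call maze.sense using dir→west, : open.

I call stack.push using x→west, which returns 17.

Then maze.move using dir→west, — result: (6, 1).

I invoke maze.sense using dir→west, and observe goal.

Invoking maze.move using dir→west, and observe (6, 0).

Answer: (6, 0)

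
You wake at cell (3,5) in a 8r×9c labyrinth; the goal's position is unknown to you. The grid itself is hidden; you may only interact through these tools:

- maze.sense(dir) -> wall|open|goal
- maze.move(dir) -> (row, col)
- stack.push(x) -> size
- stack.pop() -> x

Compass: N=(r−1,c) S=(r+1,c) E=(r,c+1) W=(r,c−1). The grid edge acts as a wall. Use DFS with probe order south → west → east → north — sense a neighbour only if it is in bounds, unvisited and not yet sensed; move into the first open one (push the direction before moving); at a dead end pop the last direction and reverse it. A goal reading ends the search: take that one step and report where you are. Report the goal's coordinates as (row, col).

CALL maze.sense[dir→south]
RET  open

CALL stack.push[x→south]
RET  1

CALL maze.move[dir→south]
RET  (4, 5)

CALL maze.sense[dir→south]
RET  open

CALL stack.push[x→south]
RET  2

CALL maze.move[dir→south]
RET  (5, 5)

CALL maze.sense[dir→south]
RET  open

CALL stack.push[x→south]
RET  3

CALL maze.move[dir→south]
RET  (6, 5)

CALL maze.sense[dir→south]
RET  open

CALL stack.push[x→south]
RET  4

CALL maze.move[dir→south]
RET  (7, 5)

CALL maze.sense[dir→west]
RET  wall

CALL maze.sense[dir→east]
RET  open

CALL stack.push[x→east]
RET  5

CALL maze.move[dir→east]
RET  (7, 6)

CALL maze.sense[dir→east]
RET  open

CALL stack.push[x→east]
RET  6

CALL maze.move[dir→east]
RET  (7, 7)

CALL maze.sense[dir→east]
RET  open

CALL stack.push[x→east]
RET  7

CALL maze.move[dir→east]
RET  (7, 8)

CALL maze.sense[dir→north]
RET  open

CALL stack.push[x→north]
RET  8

CALL maze.move[dir→north]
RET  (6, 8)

CALL maze.sense[dir→west]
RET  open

CALL stack.push[x→west]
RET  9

CALL maze.move[dir→west]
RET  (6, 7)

CALL maze.sense[dir→west]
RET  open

CALL stack.push[x→west]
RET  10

CALL maze.move[dir→west]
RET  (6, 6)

CALL maze.sense[dir→north]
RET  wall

CALL stack.pop[]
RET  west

CALL maze.move[dir→east]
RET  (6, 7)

CALL maze.sense[dir→north]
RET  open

CALL stack.push[x→north]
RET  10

CALL maze.move[dir→north]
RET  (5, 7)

CALL maze.sense[dir→east]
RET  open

CALL stack.push[x→east]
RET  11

CALL maze.move[dir→east]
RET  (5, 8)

CALL maze.sense[dir→north]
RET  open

CALL stack.push[x→north]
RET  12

CALL maze.move[dir→north]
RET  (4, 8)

CALL maze.sense[dir→west]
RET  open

CALL stack.push[x→west]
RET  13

CALL maze.move[dir→west]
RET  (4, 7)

CALL maze.sense[dir→west]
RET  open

CALL stack.push[x→west]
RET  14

CALL maze.move[dir→west]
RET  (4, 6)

CALL maze.sense[dir→north]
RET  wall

CALL stack.pop[]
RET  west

CALL maze.move[dir→east]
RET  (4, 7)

CALL maze.sense[dir→north]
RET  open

CALL stack.push[x→north]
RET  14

CALL maze.move[dir→north]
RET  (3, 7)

CALL maze.sense[dir→east]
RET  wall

CALL maze.sense[dir→north]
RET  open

CALL stack.push[x→north]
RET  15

CALL maze.move[dir→north]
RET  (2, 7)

CALL maze.sense[dir→west]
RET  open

CALL stack.push[x→west]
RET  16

CALL maze.move[dir→west]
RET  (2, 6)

CALL maze.sense[dir→west]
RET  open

CALL stack.push[x→west]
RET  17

CALL maze.move[dir→west]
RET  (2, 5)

CALL maze.sense[dir→west]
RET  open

CALL stack.push[x→west]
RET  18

CALL maze.move[dir→west]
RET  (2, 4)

CALL maze.sense[dir→south]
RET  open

CALL stack.push[x→south]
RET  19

CALL maze.move[dir→south]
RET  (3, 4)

CALL maze.sense[dir→south]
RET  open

CALL stack.push[x→south]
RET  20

CALL maze.move[dir→south]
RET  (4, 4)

CALL maze.sense[dir→south]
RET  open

CALL stack.push[x→south]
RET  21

CALL maze.move[dir→south]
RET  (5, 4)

CALL maze.sense[dir→south]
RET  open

CALL stack.push[x→south]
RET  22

CALL maze.move[dir→south]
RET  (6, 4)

CALL maze.sense[dir→west]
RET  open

CALL stack.push[x→west]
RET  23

CALL maze.move[dir→west]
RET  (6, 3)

CALL maze.sense[dir→south]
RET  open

CALL stack.push[x→south]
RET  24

CALL maze.move[dir→south]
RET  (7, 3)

CALL maze.sense[dir→west]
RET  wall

CALL stack.pop[]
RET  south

CALL maze.move[dir→north]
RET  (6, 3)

CALL maze.sense[dir→west]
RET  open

CALL stack.push[x→west]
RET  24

CALL maze.move[dir→west]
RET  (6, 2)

CALL maze.sense[dir→west]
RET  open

CALL stack.push[x→west]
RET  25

CALL maze.move[dir→west]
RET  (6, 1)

CALL maze.sense[dir→south]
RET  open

CALL stack.push[x→south]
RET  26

CALL maze.move[dir→south]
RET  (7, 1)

CALL maze.sense[dir→west]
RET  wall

CALL stack.pop[]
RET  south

CALL maze.move[dir→north]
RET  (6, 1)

CALL maze.sense[dir→west]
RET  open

CALL stack.push[x→west]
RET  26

CALL maze.move[dir→west]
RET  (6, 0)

CALL maze.sense[dir→north]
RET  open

CALL stack.push[x→north]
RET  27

CALL maze.move[dir→north]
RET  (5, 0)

CALL maze.sense[dir→east]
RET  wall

CALL maze.sense[dir→north]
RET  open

CALL stack.push[x→north]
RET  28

CALL maze.move[dir→north]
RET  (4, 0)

CALL maze.sense[dir→east]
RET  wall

CALL maze.sense[dir→north]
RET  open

CALL stack.push[x→north]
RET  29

CALL maze.move[dir→north]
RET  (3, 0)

CALL maze.sense[dir→east]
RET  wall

CALL maze.sense[dir→north]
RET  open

CALL stack.push[x→north]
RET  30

CALL maze.move[dir→north]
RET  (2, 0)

CALL maze.sense[dir→east]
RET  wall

CALL maze.sense[dir→north]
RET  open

CALL stack.push[x→north]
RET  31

CALL maze.move[dir→north]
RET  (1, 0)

CALL maze.sense[dir→east]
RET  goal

CALL maze.move[dir→east]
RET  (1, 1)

Answer: (1, 1)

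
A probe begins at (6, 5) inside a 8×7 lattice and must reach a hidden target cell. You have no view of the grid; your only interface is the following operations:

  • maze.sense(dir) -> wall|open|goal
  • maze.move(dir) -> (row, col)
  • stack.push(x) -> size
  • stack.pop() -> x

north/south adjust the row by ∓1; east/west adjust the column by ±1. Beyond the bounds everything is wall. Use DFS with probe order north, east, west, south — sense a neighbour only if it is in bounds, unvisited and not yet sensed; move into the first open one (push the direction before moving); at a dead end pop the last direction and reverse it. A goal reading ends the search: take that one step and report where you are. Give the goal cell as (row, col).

==> sense(dir: north)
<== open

==> push(x: north)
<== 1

==> move(dir: north)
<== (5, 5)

==> sense(dir: north)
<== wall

==> sense(dir: east)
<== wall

==> sense(dir: west)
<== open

==> push(x: west)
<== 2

==> move(dir: west)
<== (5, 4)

==> sense(dir: north)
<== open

==> push(x: north)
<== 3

==> move(dir: north)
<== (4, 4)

==> sense(dir: north)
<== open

==> push(x: north)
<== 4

==> move(dir: north)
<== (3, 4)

==> sense(dir: north)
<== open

==> push(x: north)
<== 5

==> move(dir: north)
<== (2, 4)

==> sense(dir: north)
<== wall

==> sense(dir: east)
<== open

==> push(x: east)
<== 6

==> move(dir: east)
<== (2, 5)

==> sense(dir: north)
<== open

==> push(x: north)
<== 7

==> move(dir: north)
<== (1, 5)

==> sense(dir: north)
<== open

==> push(x: north)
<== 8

==> move(dir: north)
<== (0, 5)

==> sense(dir: east)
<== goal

==> move(dir: east)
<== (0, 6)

Answer: (0, 6)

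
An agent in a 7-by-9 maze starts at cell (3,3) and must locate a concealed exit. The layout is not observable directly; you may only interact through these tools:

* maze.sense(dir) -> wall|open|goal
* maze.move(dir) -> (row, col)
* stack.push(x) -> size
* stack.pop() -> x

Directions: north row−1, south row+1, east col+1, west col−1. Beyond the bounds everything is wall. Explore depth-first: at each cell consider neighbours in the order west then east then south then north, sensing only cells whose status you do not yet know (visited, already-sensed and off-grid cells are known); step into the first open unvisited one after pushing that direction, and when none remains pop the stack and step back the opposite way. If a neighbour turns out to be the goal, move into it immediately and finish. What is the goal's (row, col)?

Calling maze.sense on west, : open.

I invoke stack.push on west, and see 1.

Using maze.move on west, : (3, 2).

I invoke maze.sense on west, and get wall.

I call maze.sense on south, giving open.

I use stack.push on south, giving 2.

I invoke maze.move on south, → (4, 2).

I use maze.sense on west, : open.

Using stack.push on west, and observe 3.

Using maze.move on west, which returns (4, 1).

Then maze.sense on west, → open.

Calling stack.push on west, → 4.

I try maze.move on west, yielding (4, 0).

Now I run maze.sense on south, : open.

I try stack.push on south, and get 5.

Then maze.move on south, and see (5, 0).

I invoke maze.sense on east, giving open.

I invoke stack.push on east, and observe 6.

I use maze.move on east, giving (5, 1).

I invoke maze.sense on east, yielding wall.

I run maze.sense on south, giving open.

Invoking stack.push on south, → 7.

Invoking maze.move on south, → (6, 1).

Next I call maze.sense on west, — result: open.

I try stack.push on west, — result: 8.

I run maze.move on west, : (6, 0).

Invoking stack.pop(), which returns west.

Invoking maze.move on east, : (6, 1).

Invoking maze.sense on east, → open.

Using stack.push on east, and observe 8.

Invoking maze.move on east, and get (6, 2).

I invoke maze.sense on east, giving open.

I invoke stack.push on east, giving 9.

I use maze.move on east, giving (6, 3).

Using maze.sense on east, and get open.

I try stack.push on east, : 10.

I use maze.move on east, giving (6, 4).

Then maze.sense on east, giving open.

I run stack.push on east, → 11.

I try maze.move on east, and see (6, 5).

Next I call maze.sense on east, and see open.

I use stack.push on east, which returns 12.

Invoking maze.move on east, — result: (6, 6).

Now I run maze.sense on east, yielding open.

Next I call stack.push on east, and get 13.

I try maze.move on east, → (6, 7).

Next I call maze.sense on east, → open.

I invoke stack.push on east, giving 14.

Next I call maze.move on east, : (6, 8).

Now I run maze.sense on north, which returns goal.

Using maze.move on north, and observe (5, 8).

Answer: (5, 8)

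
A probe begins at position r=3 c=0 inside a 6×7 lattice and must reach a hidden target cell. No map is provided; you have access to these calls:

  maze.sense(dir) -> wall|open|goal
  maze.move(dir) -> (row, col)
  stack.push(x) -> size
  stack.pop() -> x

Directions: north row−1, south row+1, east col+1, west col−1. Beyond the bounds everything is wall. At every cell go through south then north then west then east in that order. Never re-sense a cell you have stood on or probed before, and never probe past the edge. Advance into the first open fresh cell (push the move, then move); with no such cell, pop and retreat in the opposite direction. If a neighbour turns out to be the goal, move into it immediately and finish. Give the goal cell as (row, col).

CALL maze.sense[dir='south']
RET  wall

CALL maze.sense[dir='north']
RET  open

CALL stack.push[x='north']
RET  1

CALL maze.move[dir='north']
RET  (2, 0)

CALL maze.sense[dir='north']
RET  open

CALL stack.push[x='north']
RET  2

CALL maze.move[dir='north']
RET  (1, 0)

CALL maze.sense[dir='north']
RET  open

CALL stack.push[x='north']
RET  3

CALL maze.move[dir='north']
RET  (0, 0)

CALL maze.sense[dir='east']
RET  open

CALL stack.push[x='east']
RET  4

CALL maze.move[dir='east']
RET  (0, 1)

CALL maze.sense[dir='south']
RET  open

CALL stack.push[x='south']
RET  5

CALL maze.move[dir='south']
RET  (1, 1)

CALL maze.sense[dir='south']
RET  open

CALL stack.push[x='south']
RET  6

CALL maze.move[dir='south']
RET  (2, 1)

CALL maze.sense[dir='south']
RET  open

CALL stack.push[x='south']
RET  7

CALL maze.move[dir='south']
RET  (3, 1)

CALL maze.sense[dir='south']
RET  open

CALL stack.push[x='south']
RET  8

CALL maze.move[dir='south']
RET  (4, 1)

CALL maze.sense[dir='south']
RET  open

CALL stack.push[x='south']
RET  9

CALL maze.move[dir='south']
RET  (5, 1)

CALL maze.sense[dir='west']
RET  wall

CALL maze.sense[dir='east']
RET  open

CALL stack.push[x='east']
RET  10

CALL maze.move[dir='east']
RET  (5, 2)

CALL maze.sense[dir='north']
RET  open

CALL stack.push[x='north']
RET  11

CALL maze.move[dir='north']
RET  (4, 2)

CALL maze.sense[dir='north']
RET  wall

CALL maze.sense[dir='east']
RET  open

CALL stack.push[x='east']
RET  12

CALL maze.move[dir='east']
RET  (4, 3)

CALL maze.sense[dir='south']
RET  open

CALL stack.push[x='south']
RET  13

CALL maze.move[dir='south']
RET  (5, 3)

CALL maze.sense[dir='east']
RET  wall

CALL stack.pop[]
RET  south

CALL maze.move[dir='north']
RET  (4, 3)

CALL maze.sense[dir='north']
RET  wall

CALL maze.sense[dir='east']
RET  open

CALL stack.push[x='east']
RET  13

CALL maze.move[dir='east']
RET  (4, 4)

CALL maze.sense[dir='north']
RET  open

CALL stack.push[x='north']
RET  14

CALL maze.move[dir='north']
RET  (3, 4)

CALL maze.sense[dir='north']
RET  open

CALL stack.push[x='north']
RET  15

CALL maze.move[dir='north']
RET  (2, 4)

CALL maze.sense[dir='north']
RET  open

CALL stack.push[x='north']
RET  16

CALL maze.move[dir='north']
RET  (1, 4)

CALL maze.sense[dir='north']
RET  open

CALL stack.push[x='north']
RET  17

CALL maze.move[dir='north']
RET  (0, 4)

CALL maze.sense[dir='west']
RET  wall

CALL maze.sense[dir='east']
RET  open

CALL stack.push[x='east']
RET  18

CALL maze.move[dir='east']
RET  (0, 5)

CALL maze.sense[dir='south']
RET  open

CALL stack.push[x='south']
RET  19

CALL maze.move[dir='south']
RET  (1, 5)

CALL maze.sense[dir='south']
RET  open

CALL stack.push[x='south']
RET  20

CALL maze.move[dir='south']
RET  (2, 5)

CALL maze.sense[dir='south']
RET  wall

CALL maze.sense[dir='east']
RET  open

CALL stack.push[x='east']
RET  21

CALL maze.move[dir='east']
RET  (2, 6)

CALL maze.sense[dir='south']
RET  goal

CALL maze.move[dir='south']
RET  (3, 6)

Answer: (3, 6)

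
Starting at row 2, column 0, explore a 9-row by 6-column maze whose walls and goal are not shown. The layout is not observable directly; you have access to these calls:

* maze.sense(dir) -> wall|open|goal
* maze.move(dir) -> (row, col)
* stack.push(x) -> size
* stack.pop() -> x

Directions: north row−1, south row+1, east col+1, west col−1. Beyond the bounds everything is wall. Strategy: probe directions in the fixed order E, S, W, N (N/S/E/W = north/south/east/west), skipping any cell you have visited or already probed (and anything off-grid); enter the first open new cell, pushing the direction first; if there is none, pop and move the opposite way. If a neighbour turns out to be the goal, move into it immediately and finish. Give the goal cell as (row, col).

Act: sense[east]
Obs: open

Act: push[east]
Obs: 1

Act: move[east]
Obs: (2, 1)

Act: sense[east]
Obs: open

Act: push[east]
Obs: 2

Act: move[east]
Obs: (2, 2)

Act: sense[east]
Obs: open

Act: push[east]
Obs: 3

Act: move[east]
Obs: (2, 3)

Act: sense[east]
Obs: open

Act: push[east]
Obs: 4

Act: move[east]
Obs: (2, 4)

Act: sense[east]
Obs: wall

Act: sense[south]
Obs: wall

Act: sense[north]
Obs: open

Act: push[north]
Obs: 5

Act: move[north]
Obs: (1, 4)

Act: sense[east]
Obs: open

Act: push[east]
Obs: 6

Act: move[east]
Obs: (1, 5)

Act: sense[north]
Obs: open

Act: push[north]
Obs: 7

Act: move[north]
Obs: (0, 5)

Act: sense[west]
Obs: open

Act: push[west]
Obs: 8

Act: move[west]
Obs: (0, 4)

Act: sense[west]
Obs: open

Act: push[west]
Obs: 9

Act: move[west]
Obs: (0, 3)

Act: sense[south]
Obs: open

Act: push[south]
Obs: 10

Act: move[south]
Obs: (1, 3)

Act: sense[west]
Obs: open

Act: push[west]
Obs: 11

Act: move[west]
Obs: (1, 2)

Act: sense[west]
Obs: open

Act: push[west]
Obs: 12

Act: move[west]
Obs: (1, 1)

Act: sense[west]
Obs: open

Act: push[west]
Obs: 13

Act: move[west]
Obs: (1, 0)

Act: sense[north]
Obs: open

Act: push[north]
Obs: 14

Act: move[north]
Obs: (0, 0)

Act: sense[east]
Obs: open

Act: push[east]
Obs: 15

Act: move[east]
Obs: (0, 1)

Act: sense[east]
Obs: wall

Act: pop[]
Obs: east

Act: move[west]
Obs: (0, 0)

Act: pop[]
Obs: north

Act: move[south]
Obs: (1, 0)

Act: pop[]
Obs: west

Act: move[east]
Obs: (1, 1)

Act: pop[]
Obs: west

Act: move[east]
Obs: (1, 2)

Act: pop[]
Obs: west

Act: move[east]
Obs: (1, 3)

Act: pop[]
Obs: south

Act: move[north]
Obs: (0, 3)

Act: pop[]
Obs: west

Act: move[east]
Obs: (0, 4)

Act: pop[]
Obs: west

Act: move[east]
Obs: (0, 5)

Act: pop[]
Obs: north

Act: move[south]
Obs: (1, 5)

Act: pop[]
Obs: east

Act: move[west]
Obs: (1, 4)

Act: pop[]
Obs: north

Act: move[south]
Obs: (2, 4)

Act: pop[]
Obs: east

Act: move[west]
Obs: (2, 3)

Act: sense[south]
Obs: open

Act: push[south]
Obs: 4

Act: move[south]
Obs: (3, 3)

Act: sense[south]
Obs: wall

Act: sense[west]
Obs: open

Act: push[west]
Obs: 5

Act: move[west]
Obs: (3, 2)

Act: sense[south]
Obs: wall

Act: sense[west]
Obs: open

Act: push[west]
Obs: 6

Act: move[west]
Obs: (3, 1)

Act: sense[south]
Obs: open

Act: push[south]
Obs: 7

Act: move[south]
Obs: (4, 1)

Act: sense[south]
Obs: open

Act: push[south]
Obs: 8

Act: move[south]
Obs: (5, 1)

Act: sense[east]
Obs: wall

Act: sense[south]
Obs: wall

Act: sense[west]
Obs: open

Act: push[west]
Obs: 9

Act: move[west]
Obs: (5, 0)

Act: sense[south]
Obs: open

Act: push[south]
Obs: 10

Act: move[south]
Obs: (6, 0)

Act: sense[south]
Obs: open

Act: push[south]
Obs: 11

Act: move[south]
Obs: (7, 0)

Act: sense[east]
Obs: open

Act: push[east]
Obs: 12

Act: move[east]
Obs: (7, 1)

Act: sense[east]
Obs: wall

Act: sense[south]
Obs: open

Act: push[south]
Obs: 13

Act: move[south]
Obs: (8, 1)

Act: sense[east]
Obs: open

Act: push[east]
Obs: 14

Act: move[east]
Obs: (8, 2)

Act: sense[east]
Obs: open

Act: push[east]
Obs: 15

Act: move[east]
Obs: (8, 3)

Act: sense[east]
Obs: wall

Act: sense[north]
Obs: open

Act: push[north]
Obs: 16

Act: move[north]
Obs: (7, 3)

Act: sense[east]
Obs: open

Act: push[east]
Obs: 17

Act: move[east]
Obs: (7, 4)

Act: sense[east]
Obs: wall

Act: sense[north]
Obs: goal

Act: move[north]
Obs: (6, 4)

Answer: (6, 4)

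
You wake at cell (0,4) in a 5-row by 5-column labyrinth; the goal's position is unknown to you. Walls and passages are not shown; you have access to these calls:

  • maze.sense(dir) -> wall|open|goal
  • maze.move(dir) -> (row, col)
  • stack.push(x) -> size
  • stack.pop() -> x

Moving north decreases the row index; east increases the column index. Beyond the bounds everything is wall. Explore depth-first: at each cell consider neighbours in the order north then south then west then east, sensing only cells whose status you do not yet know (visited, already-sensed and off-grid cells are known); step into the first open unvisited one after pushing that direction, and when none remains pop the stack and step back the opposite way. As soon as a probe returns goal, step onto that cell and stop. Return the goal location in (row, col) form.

Step: maze.sense[dir→south]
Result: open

Step: stack.push[x→south]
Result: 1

Step: maze.move[dir→south]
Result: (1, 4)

Step: maze.sense[dir→south]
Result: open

Step: stack.push[x→south]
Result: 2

Step: maze.move[dir→south]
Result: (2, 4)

Step: maze.sense[dir→south]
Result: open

Step: stack.push[x→south]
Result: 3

Step: maze.move[dir→south]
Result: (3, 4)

Step: maze.sense[dir→south]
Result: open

Step: stack.push[x→south]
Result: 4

Step: maze.move[dir→south]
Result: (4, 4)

Step: maze.sense[dir→west]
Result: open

Step: stack.push[x→west]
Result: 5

Step: maze.move[dir→west]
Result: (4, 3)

Step: maze.sense[dir→north]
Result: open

Step: stack.push[x→north]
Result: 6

Step: maze.move[dir→north]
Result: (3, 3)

Step: maze.sense[dir→north]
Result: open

Step: stack.push[x→north]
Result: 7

Step: maze.move[dir→north]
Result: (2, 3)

Step: maze.sense[dir→north]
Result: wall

Step: maze.sense[dir→west]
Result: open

Step: stack.push[x→west]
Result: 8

Step: maze.move[dir→west]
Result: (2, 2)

Step: maze.sense[dir→north]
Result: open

Step: stack.push[x→north]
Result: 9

Step: maze.move[dir→north]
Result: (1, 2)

Step: maze.sense[dir→north]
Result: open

Step: stack.push[x→north]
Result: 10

Step: maze.move[dir→north]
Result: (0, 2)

Step: maze.sense[dir→west]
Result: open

Step: stack.push[x→west]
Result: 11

Step: maze.move[dir→west]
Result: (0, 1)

Step: maze.sense[dir→south]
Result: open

Step: stack.push[x→south]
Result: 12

Step: maze.move[dir→south]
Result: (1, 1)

Step: maze.sense[dir→south]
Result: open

Step: stack.push[x→south]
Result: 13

Step: maze.move[dir→south]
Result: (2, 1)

Step: maze.sense[dir→south]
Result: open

Step: stack.push[x→south]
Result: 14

Step: maze.move[dir→south]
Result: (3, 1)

Step: maze.sense[dir→south]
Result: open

Step: stack.push[x→south]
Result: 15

Step: maze.move[dir→south]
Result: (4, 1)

Step: maze.sense[dir→west]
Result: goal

Step: maze.move[dir→west]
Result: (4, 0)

Answer: (4, 0)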